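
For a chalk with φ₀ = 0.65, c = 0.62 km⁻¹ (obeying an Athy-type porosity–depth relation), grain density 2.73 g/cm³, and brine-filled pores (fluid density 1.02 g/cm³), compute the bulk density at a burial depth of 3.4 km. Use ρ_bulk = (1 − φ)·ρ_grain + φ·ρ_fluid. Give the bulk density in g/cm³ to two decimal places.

2.59 g/cm³

Porosity at depth: φ = 0.65·exp(−0.62×3.4) = 0.65×0.1215 = 0.0790
Bulk density: ρ_b = (1−φ)ρ_g + φ·ρ_f = 0.9210×2.73 + 0.0790×1.02
       = 2.514 + 0.081 = 2.595 g/cm³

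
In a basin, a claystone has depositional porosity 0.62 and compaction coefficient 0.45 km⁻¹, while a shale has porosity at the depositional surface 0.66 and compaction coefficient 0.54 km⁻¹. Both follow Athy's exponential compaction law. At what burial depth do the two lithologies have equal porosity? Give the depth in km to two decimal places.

0.69 km

Set φ₀ₐ e^(−βₐZ) = φ₀ᵦ e^(−βᵦZ) ⇒ ln(φ₀ₐ/φ₀ᵦ) = (βₐ − βᵦ)·Z
Z = ln(0.62/0.66) / (0.45 − 0.54) = -0.0625 / -0.09 = 0.695 km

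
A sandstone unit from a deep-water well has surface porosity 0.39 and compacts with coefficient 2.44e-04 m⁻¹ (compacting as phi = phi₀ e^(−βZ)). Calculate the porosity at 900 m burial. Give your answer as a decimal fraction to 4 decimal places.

Working in km (1 km = 1000 m; β in km⁻¹ = β in m⁻¹ × 1000):
phi = phi₀·exp(−β·Z) = 0.39 × exp(−0.244 × 0.9) = 0.39 × exp(−0.2196)
  = 0.39 × 0.8028 = 0.3131

0.3131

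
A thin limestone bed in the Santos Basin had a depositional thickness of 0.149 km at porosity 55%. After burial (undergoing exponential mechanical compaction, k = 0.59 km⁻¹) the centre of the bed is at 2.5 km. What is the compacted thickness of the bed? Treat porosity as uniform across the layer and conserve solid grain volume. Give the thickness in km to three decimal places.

Porosity at 2.5 km: n = 0.55·exp(−0.59×2.5) = 0.1258
Solid-volume conservation: h(1−n) = h₀(1−n₀) ⇒ h = h₀·(1−n₀)/(1−n)
h = 0.149 × (1 − 0.55)/(1 − 0.1258) = 0.149 × 0.5148 = 0.0767 km

0.077 km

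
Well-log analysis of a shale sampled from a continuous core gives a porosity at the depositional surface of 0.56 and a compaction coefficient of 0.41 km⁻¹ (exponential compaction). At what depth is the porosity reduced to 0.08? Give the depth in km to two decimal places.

4.75 km

Invert Athy's law: d = ln(n₀/n) / β
d = ln(0.56/0.08) / 0.41 = ln(7) / 0.41 = 1.9459 / 0.41 = 4.746 km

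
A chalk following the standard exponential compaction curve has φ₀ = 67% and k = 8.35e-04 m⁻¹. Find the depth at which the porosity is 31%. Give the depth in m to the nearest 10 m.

920 m

Working in km (1 km = 1000 m; k in km⁻¹ = k in m⁻¹ × 1000):
Invert Athy's law: z = ln(φ₀/φ) / k
z = ln(0.67/0.31) / 0.835 = ln(2.161) / 0.835 = 0.7707 / 0.835 = 0.923 km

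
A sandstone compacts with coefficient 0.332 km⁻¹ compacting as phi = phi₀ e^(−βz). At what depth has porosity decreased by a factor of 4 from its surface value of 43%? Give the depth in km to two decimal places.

phi/phi₀ = 1/4 ⇒ exp(−β·z) = 1/4 ⇒ z = ln(4) / β
z = 1.3863 / 0.332 = 4.176 km

4.18 km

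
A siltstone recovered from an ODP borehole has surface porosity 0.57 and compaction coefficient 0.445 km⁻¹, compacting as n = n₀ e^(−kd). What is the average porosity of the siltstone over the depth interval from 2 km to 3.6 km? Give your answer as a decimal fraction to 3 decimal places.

⟨n⟩ = (1/(d₂−d₁)) ∫ n₀ e^(−kd) dd = n₀·(e^(−k·d₁) − e^(−k·d₂)) / (k·(d₂−d₁))
e^(−0.445×2) = 0.4107; e^(−0.445×3.6) = 0.2015
⟨n⟩ = 0.57 × (0.4107 − 0.2015) / (0.445 × 1.6) = 0.57 × 0.2938 = 0.1674

0.167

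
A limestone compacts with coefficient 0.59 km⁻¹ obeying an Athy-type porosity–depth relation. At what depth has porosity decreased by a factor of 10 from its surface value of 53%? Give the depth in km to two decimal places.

phi/phi₀ = 1/10 ⇒ exp(−k·z) = 1/10 ⇒ z = ln(10) / k
z = 2.3026 / 0.59 = 3.903 km

3.90 km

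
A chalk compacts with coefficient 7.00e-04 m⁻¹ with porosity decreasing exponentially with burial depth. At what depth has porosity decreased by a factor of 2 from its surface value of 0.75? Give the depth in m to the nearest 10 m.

Working in km (1 km = 1000 m; c in km⁻¹ = c in m⁻¹ × 1000):
φ/φ₀ = 1/2 ⇒ exp(−c·Z) = 1/2 ⇒ Z = ln(2) / c
Z = 0.6931 / 0.7 = 0.990 km

990 m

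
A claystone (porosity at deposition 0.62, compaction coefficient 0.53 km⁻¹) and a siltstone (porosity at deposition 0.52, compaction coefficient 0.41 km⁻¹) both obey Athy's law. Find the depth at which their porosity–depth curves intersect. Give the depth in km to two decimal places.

1.47 km

Set φ₀ₐ e^(−βₐZ) = φ₀ᵦ e^(−βᵦZ) ⇒ ln(φ₀ₐ/φ₀ᵦ) = (βₐ − βᵦ)·Z
Z = ln(0.62/0.52) / (0.53 − 0.41) = 0.1759 / 0.12 = 1.466 km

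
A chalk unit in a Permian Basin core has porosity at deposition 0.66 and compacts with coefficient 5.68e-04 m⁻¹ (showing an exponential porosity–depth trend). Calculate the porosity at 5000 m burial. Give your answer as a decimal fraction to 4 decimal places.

Working in km (1 km = 1000 m; k in km⁻¹ = k in m⁻¹ × 1000):
φ = φ₀·exp(−k·d) = 0.66 × exp(−0.568 × 5) = 0.66 × exp(−2.84)
  = 0.66 × 0.0584 = 0.0386

0.0386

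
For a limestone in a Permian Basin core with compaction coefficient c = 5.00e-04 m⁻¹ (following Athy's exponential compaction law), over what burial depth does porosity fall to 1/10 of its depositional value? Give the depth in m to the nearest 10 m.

4610 m

Working in km (1 km = 1000 m; c in km⁻¹ = c in m⁻¹ × 1000):
n/n₀ = 1/10 ⇒ exp(−c·z) = 1/10 ⇒ z = ln(10) / c
z = 2.3026 / 0.5 = 4.605 km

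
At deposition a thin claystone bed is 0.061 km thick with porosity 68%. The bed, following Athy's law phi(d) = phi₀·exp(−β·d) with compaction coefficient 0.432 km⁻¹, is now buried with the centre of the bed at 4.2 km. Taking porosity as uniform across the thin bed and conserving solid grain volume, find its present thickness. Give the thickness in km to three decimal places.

0.022 km

Porosity at 4.2 km: phi = 0.68·exp(−0.432×4.2) = 0.1108
Solid-volume conservation: h(1−phi) = h₀(1−phi₀) ⇒ h = h₀·(1−phi₀)/(1−phi)
h = 0.061 × (1 − 0.68)/(1 − 0.1108) = 0.061 × 0.3599 = 0.0220 km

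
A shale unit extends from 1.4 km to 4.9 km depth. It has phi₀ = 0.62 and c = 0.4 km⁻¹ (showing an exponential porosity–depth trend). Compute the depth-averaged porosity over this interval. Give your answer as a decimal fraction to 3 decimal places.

⟨phi⟩ = (1/(Z₂−Z₁)) ∫ phi₀ e^(−cZ) dZ = phi₀·(e^(−c·Z₁) − e^(−c·Z₂)) / (c·(Z₂−Z₁))
e^(−0.4×1.4) = 0.5712; e^(−0.4×4.9) = 0.1409
⟨phi⟩ = 0.62 × (0.5712 − 0.1409) / (0.4 × 3.5) = 0.62 × 0.3074 = 0.1906

0.191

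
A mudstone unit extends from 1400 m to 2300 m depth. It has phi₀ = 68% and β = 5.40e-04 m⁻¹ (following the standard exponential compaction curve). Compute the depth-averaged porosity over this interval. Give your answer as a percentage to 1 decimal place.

25.3%

Working in km (1 km = 1000 m; β in km⁻¹ = β in m⁻¹ × 1000):
⟨phi⟩ = (1/(d₂−d₁)) ∫ phi₀ e^(−βd) dd = phi₀·(e^(−β·d₁) − e^(−β·d₂)) / (β·(d₂−d₁))
e^(−0.54×1.4) = 0.4695; e^(−0.54×2.3) = 0.2888
⟨phi⟩ = 0.68 × (0.4695 − 0.2888) / (0.54 × 0.9) = 0.68 × 0.3719 = 0.2529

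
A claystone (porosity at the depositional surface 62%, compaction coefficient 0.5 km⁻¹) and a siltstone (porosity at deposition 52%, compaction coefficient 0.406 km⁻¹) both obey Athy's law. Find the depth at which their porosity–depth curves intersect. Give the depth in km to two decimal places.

Set n₀ₐ e^(−cₐd) = n₀ᵦ e^(−cᵦd) ⇒ ln(n₀ₐ/n₀ᵦ) = (cₐ − cᵦ)·d
d = ln(0.62/0.52) / (0.5 − 0.406) = 0.1759 / 0.094 = 1.871 km

1.87 km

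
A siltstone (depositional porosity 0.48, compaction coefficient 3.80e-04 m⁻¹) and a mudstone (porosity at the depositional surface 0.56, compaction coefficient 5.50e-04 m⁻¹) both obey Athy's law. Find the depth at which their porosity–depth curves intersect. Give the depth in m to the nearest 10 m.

910 m

Working in km (1 km = 1000 m; β in km⁻¹ = β in m⁻¹ × 1000):
Set phi₀ₐ e^(−βₐd) = phi₀ᵦ e^(−βᵦd) ⇒ ln(phi₀ₐ/phi₀ᵦ) = (βₐ − βᵦ)·d
d = ln(0.48/0.56) / (0.38 − 0.55) = -0.1542 / -0.17 = 0.907 km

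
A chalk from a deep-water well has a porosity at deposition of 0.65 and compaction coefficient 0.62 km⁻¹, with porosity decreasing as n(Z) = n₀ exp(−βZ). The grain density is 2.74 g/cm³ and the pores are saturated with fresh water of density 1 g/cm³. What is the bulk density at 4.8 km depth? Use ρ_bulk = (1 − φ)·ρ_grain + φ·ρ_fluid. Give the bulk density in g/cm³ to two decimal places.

Porosity at depth: n = 0.65·exp(−0.62×4.8) = 0.65×0.0510 = 0.0331
Bulk density: ρ_b = (1−n)ρ_g + n·ρ_f = 0.9669×2.74 + 0.0331×1
       = 2.649 + 0.033 = 2.682 g/cm³

2.68 g/cm³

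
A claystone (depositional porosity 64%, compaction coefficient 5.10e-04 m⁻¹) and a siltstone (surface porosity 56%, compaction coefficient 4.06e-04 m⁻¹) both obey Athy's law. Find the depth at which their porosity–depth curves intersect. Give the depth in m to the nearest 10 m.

1280 m

Working in km (1 km = 1000 m; k in km⁻¹ = k in m⁻¹ × 1000):
Set phi₀ₐ e^(−kₐd) = phi₀ᵦ e^(−kᵦd) ⇒ ln(phi₀ₐ/phi₀ᵦ) = (kₐ − kᵦ)·d
d = ln(0.64/0.56) / (0.51 − 0.406) = 0.1335 / 0.104 = 1.284 km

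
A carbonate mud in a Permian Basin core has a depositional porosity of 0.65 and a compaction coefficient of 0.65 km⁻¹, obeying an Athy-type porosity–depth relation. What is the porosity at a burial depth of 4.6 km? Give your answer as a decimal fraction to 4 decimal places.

0.0327

n = n₀·exp(−c·d) = 0.65 × exp(−0.65 × 4.6) = 0.65 × exp(−2.99)
  = 0.65 × 0.0503 = 0.0327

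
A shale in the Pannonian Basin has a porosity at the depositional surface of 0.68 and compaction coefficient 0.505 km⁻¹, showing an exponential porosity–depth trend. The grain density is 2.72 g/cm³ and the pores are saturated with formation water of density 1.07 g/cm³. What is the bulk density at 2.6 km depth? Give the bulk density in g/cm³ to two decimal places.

Porosity at depth: phi = 0.68·exp(−0.505×2.6) = 0.68×0.2690 = 0.1829
Bulk density: ρ_b = (1−phi)ρ_g + phi·ρ_f = 0.8171×2.72 + 0.1829×1.07
       = 2.222 + 0.196 = 2.418 g/cm³

2.42 g/cm³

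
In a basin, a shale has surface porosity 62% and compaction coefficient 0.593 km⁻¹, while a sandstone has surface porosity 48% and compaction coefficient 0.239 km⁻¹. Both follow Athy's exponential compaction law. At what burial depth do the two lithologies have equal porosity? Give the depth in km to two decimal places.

0.72 km

Set n₀ₐ e^(−kₐd) = n₀ᵦ e^(−kᵦd) ⇒ ln(n₀ₐ/n₀ᵦ) = (kₐ − kᵦ)·d
d = ln(0.62/0.48) / (0.593 − 0.239) = 0.2559 / 0.354 = 0.723 km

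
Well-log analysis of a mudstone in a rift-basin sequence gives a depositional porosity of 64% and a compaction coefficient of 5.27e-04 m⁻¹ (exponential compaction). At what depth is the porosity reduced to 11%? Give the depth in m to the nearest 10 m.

Working in km (1 km = 1000 m; k in km⁻¹ = k in m⁻¹ × 1000):
Invert Athy's law: z = ln(φ₀/φ) / k
z = ln(0.64/0.11) / 0.527 = ln(5.818) / 0.527 = 1.7610 / 0.527 = 3.342 km

3340 m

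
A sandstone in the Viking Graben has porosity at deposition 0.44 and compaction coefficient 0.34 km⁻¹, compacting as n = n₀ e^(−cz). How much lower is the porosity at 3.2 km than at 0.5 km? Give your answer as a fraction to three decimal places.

n(0.5) = 0.44·e^(−0.34×0.5) = 0.3712
n(3.2) = 0.44·e^(−0.34×3.2) = 0.1482
Δn = 0.3712 − 0.1482 = 0.2230

0.223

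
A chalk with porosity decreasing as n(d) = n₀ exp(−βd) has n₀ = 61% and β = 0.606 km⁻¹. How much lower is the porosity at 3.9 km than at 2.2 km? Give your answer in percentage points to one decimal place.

10.3 percentage points

n(2.2) = 0.61·e^(−0.606×2.2) = 0.1608
n(3.9) = 0.61·e^(−0.606×3.9) = 0.0574
Δn = 0.1608 − 0.0574 = 0.1034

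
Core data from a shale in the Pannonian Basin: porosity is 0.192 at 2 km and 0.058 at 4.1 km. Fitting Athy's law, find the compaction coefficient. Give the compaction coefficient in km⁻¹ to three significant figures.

Athy: n(z) = n₀ e^(−cz) ⇒ n₁/n₂ = e^{c(z₂−z₁)} ⇒ c = ln(n₁/n₂)/(z₂−z₁)
c = ln(0.192/0.058) / (4.1 − 2) = ln(3.31) / 2.1 = 1.1971 / 2.1 = 0.57 km⁻¹

0.570 km⁻¹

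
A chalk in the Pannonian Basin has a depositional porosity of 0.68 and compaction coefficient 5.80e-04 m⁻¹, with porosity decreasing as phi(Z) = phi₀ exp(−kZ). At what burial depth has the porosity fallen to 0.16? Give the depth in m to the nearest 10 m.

Working in km (1 km = 1000 m; k in km⁻¹ = k in m⁻¹ × 1000):
Invert Athy's law: Z = ln(phi₀/phi) / k
Z = ln(0.68/0.16) / 0.58 = ln(4.25) / 0.58 = 1.4469 / 0.58 = 2.495 km

2490 m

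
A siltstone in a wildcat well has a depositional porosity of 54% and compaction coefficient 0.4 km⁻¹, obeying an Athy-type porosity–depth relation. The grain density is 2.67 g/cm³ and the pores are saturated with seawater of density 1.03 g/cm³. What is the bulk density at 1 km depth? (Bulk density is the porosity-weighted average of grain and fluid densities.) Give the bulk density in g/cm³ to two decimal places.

Porosity at depth: phi = 0.54·exp(−0.4×1) = 0.54×0.6703 = 0.3620
Bulk density: ρ_b = (1−phi)ρ_g + phi·ρ_f = 0.6380×2.67 + 0.3620×1.03
       = 1.704 + 0.373 = 2.076 g/cm³

2.08 g/cm³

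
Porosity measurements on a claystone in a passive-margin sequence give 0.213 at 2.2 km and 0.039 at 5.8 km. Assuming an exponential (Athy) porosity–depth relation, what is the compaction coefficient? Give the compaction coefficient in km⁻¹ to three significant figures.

0.472 km⁻¹

Athy: phi(Z) = phi₀ e^(−βZ) ⇒ phi₁/phi₂ = e^{β(Z₂−Z₁)} ⇒ β = ln(phi₁/phi₂)/(Z₂−Z₁)
β = ln(0.213/0.039) / (5.8 − 2.2) = ln(5.462) / 3.6 = 1.6977 / 3.6 = 0.4716 km⁻¹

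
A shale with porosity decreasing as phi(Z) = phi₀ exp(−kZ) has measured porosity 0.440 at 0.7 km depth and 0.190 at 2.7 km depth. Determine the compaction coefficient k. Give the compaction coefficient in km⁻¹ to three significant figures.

Athy: phi(Z) = phi₀ e^(−kZ) ⇒ phi₁/phi₂ = e^{k(Z₂−Z₁)} ⇒ k = ln(phi₁/phi₂)/(Z₂−Z₁)
k = ln(0.44/0.19) / (2.7 − 0.7) = ln(2.316) / 2 = 0.8398 / 2 = 0.4199 km⁻¹

0.420 km⁻¹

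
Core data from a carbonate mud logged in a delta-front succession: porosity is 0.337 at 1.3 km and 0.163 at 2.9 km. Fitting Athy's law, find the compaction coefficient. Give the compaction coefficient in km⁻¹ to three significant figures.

Athy: φ(Z) = φ₀ e^(−kZ) ⇒ φ₁/φ₂ = e^{k(Z₂−Z₁)} ⇒ k = ln(φ₁/φ₂)/(Z₂−Z₁)
k = ln(0.337/0.163) / (2.9 − 1.3) = ln(2.067) / 1.6 = 0.7263 / 1.6 = 0.454 km⁻¹

0.454 km⁻¹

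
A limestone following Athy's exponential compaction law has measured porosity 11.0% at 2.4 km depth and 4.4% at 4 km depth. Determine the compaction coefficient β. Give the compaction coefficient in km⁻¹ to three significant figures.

Athy: n(Z) = n₀ e^(−βZ) ⇒ n₁/n₂ = e^{β(Z₂−Z₁)} ⇒ β = ln(n₁/n₂)/(Z₂−Z₁)
β = ln(0.11/0.044) / (4 − 2.4) = ln(2.5) / 1.6 = 0.9163 / 1.6 = 0.5727 km⁻¹

0.573 km⁻¹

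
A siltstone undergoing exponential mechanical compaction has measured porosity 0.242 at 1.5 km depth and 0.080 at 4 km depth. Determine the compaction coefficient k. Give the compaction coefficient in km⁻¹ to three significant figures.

Athy: phi(z) = phi₀ e^(−kz) ⇒ phi₁/phi₂ = e^{k(z₂−z₁)} ⇒ k = ln(phi₁/phi₂)/(z₂−z₁)
k = ln(0.242/0.08) / (4 − 1.5) = ln(3.025) / 2.5 = 1.1069 / 2.5 = 0.4428 km⁻¹

0.443 km⁻¹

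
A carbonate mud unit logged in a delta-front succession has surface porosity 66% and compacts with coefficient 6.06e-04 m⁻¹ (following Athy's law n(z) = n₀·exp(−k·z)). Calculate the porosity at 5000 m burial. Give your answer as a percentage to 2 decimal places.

Working in km (1 km = 1000 m; k in km⁻¹ = k in m⁻¹ × 1000):
n = n₀·exp(−k·z) = 0.66 × exp(−0.606 × 5) = 0.66 × exp(−3.03)
  = 0.66 × 0.0483 = 0.0319

3.19%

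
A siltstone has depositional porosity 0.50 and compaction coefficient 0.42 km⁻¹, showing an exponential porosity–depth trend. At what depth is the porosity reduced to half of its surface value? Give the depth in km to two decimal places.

1.65 km

φ/φ₀ = 1/2 ⇒ exp(−c·Z) = 1/2 ⇒ Z = ln(2) / c
Z = 0.6931 / 0.42 = 1.650 km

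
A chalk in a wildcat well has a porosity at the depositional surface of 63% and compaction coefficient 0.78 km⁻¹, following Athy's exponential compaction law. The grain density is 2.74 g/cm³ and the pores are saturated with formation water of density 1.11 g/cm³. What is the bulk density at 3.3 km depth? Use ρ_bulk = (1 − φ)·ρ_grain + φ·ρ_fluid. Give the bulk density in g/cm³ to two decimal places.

Porosity at depth: phi = 0.63·exp(−0.78×3.3) = 0.63×0.0762 = 0.0480
Bulk density: ρ_b = (1−phi)ρ_g + phi·ρ_f = 0.9520×2.74 + 0.0480×1.11
       = 2.608 + 0.053 = 2.662 g/cm³

2.66 g/cm³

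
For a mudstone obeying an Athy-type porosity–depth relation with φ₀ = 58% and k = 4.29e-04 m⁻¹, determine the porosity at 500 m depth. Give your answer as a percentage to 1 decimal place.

Working in km (1 km = 1000 m; k in km⁻¹ = k in m⁻¹ × 1000):
φ = φ₀·exp(−k·Z) = 0.58 × exp(−0.429 × 0.5) = 0.58 × exp(−0.2145)
  = 0.58 × 0.8069 = 0.4680

46.8%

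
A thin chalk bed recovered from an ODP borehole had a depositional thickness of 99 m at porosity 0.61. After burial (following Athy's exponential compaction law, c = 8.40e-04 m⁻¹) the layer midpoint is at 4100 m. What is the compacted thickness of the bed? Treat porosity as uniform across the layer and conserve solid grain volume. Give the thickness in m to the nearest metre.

Working in km (1 km = 1000 m; c in km⁻¹ = c in m⁻¹ × 1000):
Porosity at 4.1 km: φ = 0.61·exp(−0.84×4.1) = 0.0195
Solid-volume conservation: h(1−φ) = h₀(1−φ₀) ⇒ h = h₀·(1−φ₀)/(1−φ)
h = 0.099 × (1 − 0.61)/(1 − 0.0195) = 0.099 × 0.3977 = 0.0394 km

39 m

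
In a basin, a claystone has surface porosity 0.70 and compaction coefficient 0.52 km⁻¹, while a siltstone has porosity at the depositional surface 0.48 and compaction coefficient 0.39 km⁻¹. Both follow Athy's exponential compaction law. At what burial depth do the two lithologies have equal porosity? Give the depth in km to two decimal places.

Set phi₀ₐ e^(−kₐz) = phi₀ᵦ e^(−kᵦz) ⇒ ln(phi₀ₐ/phi₀ᵦ) = (kₐ − kᵦ)·z
z = ln(0.7/0.48) / (0.52 − 0.39) = 0.3773 / 0.13 = 2.902 km

2.90 km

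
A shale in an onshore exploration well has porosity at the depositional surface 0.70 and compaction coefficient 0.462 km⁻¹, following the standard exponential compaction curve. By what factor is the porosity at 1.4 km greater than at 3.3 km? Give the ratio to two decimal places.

phi(z₁)/phi(z₂) = e^(−β·z₁)/e^(−β·z₂) = e^{β(z₂−z₁)}
= exp(0.462 × 1.9) = exp(0.8778) = 2.4056

2.41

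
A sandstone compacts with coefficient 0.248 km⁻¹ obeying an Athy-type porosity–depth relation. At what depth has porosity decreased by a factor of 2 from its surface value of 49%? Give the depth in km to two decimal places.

φ/φ₀ = 1/2 ⇒ exp(−β·d) = 1/2 ⇒ d = ln(2) / β
d = 0.6931 / 0.248 = 2.795 km

2.79 km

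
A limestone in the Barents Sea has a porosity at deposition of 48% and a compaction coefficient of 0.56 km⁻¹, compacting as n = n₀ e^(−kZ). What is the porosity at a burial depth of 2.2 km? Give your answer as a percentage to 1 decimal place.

n = n₀·exp(−k·Z) = 0.48 × exp(−0.56 × 2.2) = 0.48 × exp(−1.232)
  = 0.48 × 0.2917 = 0.1400

14.0%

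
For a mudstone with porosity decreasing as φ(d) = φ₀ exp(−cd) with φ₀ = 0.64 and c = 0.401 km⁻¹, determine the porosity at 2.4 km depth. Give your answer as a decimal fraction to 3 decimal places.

0.244

φ = φ₀·exp(−c·d) = 0.64 × exp(−0.401 × 2.4) = 0.64 × exp(−0.9624)
  = 0.64 × 0.3820 = 0.2445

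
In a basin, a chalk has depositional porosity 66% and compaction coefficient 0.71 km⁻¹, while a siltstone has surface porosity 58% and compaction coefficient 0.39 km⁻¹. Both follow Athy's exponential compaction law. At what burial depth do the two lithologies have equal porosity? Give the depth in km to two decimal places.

Set φ₀ₐ e^(−cₐZ) = φ₀ᵦ e^(−cᵦZ) ⇒ ln(φ₀ₐ/φ₀ᵦ) = (cₐ − cᵦ)·Z
Z = ln(0.66/0.58) / (0.71 − 0.39) = 0.1292 / 0.32 = 0.404 km

0.40 km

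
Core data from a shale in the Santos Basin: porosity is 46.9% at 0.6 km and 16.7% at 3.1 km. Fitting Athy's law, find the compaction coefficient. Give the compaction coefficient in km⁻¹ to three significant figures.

Athy: φ(z) = φ₀ e^(−cz) ⇒ φ₁/φ₂ = e^{c(z₂−z₁)} ⇒ c = ln(φ₁/φ₂)/(z₂−z₁)
c = ln(0.469/0.167) / (3.1 − 0.6) = ln(2.808) / 2.5 = 1.0326 / 2.5 = 0.413 km⁻¹

0.413 km⁻¹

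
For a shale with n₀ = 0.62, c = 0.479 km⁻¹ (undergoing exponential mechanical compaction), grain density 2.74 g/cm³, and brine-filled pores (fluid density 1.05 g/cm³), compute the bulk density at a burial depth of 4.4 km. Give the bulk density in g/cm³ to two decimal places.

2.61 g/cm³

Porosity at depth: n = 0.62·exp(−0.479×4.4) = 0.62×0.1215 = 0.0753
Bulk density: ρ_b = (1−n)ρ_g + n·ρ_f = 0.9247×2.74 + 0.0753×1.05
       = 2.534 + 0.079 = 2.613 g/cm³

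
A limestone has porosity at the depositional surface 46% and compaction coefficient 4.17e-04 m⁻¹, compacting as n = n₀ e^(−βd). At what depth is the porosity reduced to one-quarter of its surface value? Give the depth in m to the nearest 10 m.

3320 m

Working in km (1 km = 1000 m; β in km⁻¹ = β in m⁻¹ × 1000):
n/n₀ = 1/4 ⇒ exp(−β·d) = 1/4 ⇒ d = ln(4) / β
d = 1.3863 / 0.417 = 3.324 km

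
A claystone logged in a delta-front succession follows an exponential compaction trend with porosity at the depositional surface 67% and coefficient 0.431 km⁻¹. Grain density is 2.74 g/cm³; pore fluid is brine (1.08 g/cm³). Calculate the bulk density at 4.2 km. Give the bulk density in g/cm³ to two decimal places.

2.56 g/cm³

Porosity at depth: φ = 0.67·exp(−0.431×4.2) = 0.67×0.1636 = 0.1096
Bulk density: ρ_b = (1−φ)ρ_g + φ·ρ_f = 0.8904×2.74 + 0.1096×1.08
       = 2.440 + 0.118 = 2.558 g/cm³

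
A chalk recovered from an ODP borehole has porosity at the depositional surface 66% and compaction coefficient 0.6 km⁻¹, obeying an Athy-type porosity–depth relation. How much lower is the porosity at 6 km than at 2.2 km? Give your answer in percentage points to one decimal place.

15.8 percentage points

n(2.2) = 0.66·e^(−0.6×2.2) = 0.1763
n(6) = 0.66·e^(−0.6×6) = 0.0180
Δn = 0.1763 − 0.0180 = 0.1583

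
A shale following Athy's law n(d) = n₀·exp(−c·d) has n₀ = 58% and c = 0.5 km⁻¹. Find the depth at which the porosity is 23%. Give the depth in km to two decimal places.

1.85 km

Invert Athy's law: d = ln(n₀/n) / c
d = ln(0.58/0.23) / 0.5 = ln(2.522) / 0.5 = 0.9249 / 0.5 = 1.850 km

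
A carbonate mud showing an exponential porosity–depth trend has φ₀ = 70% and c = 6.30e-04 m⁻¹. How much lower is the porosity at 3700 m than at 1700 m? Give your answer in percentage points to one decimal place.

17.2 percentage points

Working in km (1 km = 1000 m; c in km⁻¹ = c in m⁻¹ × 1000):
φ(1.7) = 0.7·e^(−0.63×1.7) = 0.2399
φ(3.7) = 0.7·e^(−0.63×3.7) = 0.0680
Δφ = 0.2399 − 0.0680 = 0.1718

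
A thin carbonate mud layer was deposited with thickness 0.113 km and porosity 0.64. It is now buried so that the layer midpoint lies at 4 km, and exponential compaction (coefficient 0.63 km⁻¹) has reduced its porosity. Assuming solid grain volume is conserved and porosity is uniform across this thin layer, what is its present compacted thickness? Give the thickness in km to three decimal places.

Porosity at 4 km: φ = 0.64·exp(−0.63×4) = 0.0515
Solid-volume conservation: h(1−φ) = h₀(1−φ₀) ⇒ h = h₀·(1−φ₀)/(1−φ)
h = 0.113 × (1 − 0.64)/(1 − 0.0515) = 0.113 × 0.3795 = 0.0429 km

0.043 km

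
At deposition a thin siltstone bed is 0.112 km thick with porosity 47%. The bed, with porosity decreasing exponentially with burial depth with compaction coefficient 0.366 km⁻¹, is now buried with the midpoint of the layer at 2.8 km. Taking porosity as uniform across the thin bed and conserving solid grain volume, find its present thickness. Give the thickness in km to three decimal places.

Porosity at 2.8 km: φ = 0.47·exp(−0.366×2.8) = 0.1687
Solid-volume conservation: h(1−φ) = h₀(1−φ₀) ⇒ h = h₀·(1−φ₀)/(1−φ)
h = 0.112 × (1 − 0.47)/(1 − 0.1687) = 0.112 × 0.6375 = 0.0714 km

0.071 km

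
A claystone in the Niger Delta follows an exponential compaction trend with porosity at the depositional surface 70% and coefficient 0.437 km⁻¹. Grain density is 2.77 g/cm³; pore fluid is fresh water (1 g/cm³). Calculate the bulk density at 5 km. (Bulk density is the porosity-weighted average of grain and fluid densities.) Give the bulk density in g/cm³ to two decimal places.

Porosity at depth: phi = 0.7·exp(−0.437×5) = 0.7×0.1125 = 0.0787
Bulk density: ρ_b = (1−phi)ρ_g + phi·ρ_f = 0.9213×2.77 + 0.0787×1
       = 2.552 + 0.079 = 2.631 g/cm³

2.63 g/cm³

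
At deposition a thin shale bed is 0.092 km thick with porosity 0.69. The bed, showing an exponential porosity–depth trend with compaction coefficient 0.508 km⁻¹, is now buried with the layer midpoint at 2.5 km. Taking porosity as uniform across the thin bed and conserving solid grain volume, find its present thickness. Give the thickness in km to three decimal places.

0.035 km

Porosity at 2.5 km: φ = 0.69·exp(−0.508×2.5) = 0.1938
Solid-volume conservation: h(1−φ) = h₀(1−φ₀) ⇒ h = h₀·(1−φ₀)/(1−φ)
h = 0.092 × (1 − 0.69)/(1 − 0.1938) = 0.092 × 0.3845 = 0.0354 km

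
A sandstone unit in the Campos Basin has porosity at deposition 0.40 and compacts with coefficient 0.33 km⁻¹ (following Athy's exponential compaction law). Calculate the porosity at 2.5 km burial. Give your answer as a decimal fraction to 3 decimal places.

phi = phi₀·exp(−k·Z) = 0.4 × exp(−0.33 × 2.5) = 0.4 × exp(−0.825)
  = 0.4 × 0.4382 = 0.1753

0.175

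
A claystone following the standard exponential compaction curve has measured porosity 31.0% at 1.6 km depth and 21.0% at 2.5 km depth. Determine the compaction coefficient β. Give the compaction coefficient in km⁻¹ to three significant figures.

0.433 km⁻¹

Athy: n(d) = n₀ e^(−βd) ⇒ n₁/n₂ = e^{β(d₂−d₁)} ⇒ β = ln(n₁/n₂)/(d₂−d₁)
β = ln(0.31/0.21) / (2.5 − 1.6) = ln(1.476) / 0.9 = 0.3895 / 0.9 = 0.4327 km⁻¹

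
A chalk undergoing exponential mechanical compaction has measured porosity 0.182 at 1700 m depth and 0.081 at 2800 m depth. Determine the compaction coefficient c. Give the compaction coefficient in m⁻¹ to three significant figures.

0.000736 m⁻¹

Working in km (1 km = 1000 m; c in km⁻¹ = c in m⁻¹ × 1000):
Athy: phi(d) = phi₀ e^(−cd) ⇒ phi₁/phi₂ = e^{c(d₂−d₁)} ⇒ c = ln(phi₁/phi₂)/(d₂−d₁)
c = ln(0.182/0.081) / (2.8 − 1.7) = ln(2.247) / 1.1 = 0.8096 / 1.1 = 0.736 km⁻¹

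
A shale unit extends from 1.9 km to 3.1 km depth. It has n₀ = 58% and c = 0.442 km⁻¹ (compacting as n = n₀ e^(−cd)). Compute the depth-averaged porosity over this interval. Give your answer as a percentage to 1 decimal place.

⟨n⟩ = (1/(d₂−d₁)) ∫ n₀ e^(−cd) dd = n₀·(e^(−c·d₁) − e^(−c·d₂)) / (c·(d₂−d₁))
e^(−0.442×1.9) = 0.4318; e^(−0.442×3.1) = 0.2541
⟨n⟩ = 0.58 × (0.4318 − 0.2541) / (0.442 × 1.2) = 0.58 × 0.3351 = 0.1944

19.4%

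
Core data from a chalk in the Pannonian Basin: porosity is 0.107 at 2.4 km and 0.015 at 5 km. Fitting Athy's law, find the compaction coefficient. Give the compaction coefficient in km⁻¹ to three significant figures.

0.756 km⁻¹

Athy: phi(d) = phi₀ e^(−cd) ⇒ phi₁/phi₂ = e^{c(d₂−d₁)} ⇒ c = ln(phi₁/phi₂)/(d₂−d₁)
c = ln(0.107/0.015) / (5 − 2.4) = ln(7.133) / 2.6 = 1.9648 / 2.6 = 0.7557 km⁻¹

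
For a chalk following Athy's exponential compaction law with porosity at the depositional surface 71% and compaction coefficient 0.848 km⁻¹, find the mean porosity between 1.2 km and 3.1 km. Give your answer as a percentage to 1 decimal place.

⟨n⟩ = (1/(d₂−d₁)) ∫ n₀ e^(−βd) dd = n₀·(e^(−β·d₁) − e^(−β·d₂)) / (β·(d₂−d₁))
e^(−0.848×1.2) = 0.3615; e^(−0.848×3.1) = 0.0722
⟨n⟩ = 0.71 × (0.3615 − 0.0722) / (0.848 × 1.9) = 0.71 × 0.1796 = 0.1275

12.7%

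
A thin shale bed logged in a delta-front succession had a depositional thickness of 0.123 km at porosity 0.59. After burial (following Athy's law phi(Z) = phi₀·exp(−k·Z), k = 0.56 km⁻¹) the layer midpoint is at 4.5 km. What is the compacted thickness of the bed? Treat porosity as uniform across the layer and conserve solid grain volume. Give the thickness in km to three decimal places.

0.053 km

Porosity at 4.5 km: phi = 0.59·exp(−0.56×4.5) = 0.0475
Solid-volume conservation: h(1−phi) = h₀(1−phi₀) ⇒ h = h₀·(1−phi₀)/(1−phi)
h = 0.123 × (1 − 0.59)/(1 − 0.0475) = 0.123 × 0.4304 = 0.0529 km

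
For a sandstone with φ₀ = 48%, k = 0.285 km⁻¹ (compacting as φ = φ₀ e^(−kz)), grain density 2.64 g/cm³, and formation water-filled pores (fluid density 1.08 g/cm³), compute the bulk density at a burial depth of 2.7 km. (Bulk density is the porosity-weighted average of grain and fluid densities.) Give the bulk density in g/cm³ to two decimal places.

2.29 g/cm³

Porosity at depth: φ = 0.48·exp(−0.285×2.7) = 0.48×0.4632 = 0.2224
Bulk density: ρ_b = (1−φ)ρ_g + φ·ρ_f = 0.7776×2.64 + 0.2224×1.08
       = 2.053 + 0.240 = 2.293 g/cm³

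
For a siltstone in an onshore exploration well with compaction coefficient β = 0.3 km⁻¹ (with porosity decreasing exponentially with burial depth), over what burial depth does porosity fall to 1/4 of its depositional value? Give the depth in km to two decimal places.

phi/phi₀ = 1/4 ⇒ exp(−β·d) = 1/4 ⇒ d = ln(4) / β
d = 1.3863 / 0.3 = 4.621 km

4.62 km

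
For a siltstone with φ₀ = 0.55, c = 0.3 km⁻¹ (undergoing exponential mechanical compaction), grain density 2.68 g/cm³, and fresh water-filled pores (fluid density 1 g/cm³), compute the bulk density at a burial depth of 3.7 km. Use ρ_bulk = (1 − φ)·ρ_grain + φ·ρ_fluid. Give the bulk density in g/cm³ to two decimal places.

2.38 g/cm³

Porosity at depth: φ = 0.55·exp(−0.3×3.7) = 0.55×0.3296 = 0.1813
Bulk density: ρ_b = (1−φ)ρ_g + φ·ρ_f = 0.8187×2.68 + 0.1813×1
       = 2.194 + 0.181 = 2.375 g/cm³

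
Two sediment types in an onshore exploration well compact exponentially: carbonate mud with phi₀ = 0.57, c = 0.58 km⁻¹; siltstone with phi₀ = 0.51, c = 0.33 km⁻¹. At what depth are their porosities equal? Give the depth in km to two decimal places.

Set phi₀ₐ e^(−cₐz) = phi₀ᵦ e^(−cᵦz) ⇒ ln(phi₀ₐ/phi₀ᵦ) = (cₐ − cᵦ)·z
z = ln(0.57/0.51) / (0.58 − 0.33) = 0.1112 / 0.25 = 0.445 km

0.44 km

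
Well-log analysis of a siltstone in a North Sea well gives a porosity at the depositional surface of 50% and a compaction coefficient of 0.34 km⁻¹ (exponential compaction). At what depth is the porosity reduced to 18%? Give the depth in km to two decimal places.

Invert Athy's law: z = ln(φ₀/φ) / k
z = ln(0.5/0.18) / 0.34 = ln(2.778) / 0.34 = 1.0217 / 0.34 = 3.005 km

3.00 km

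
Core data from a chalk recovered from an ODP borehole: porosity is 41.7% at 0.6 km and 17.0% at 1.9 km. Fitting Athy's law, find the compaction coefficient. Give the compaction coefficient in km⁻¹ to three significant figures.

0.690 km⁻¹

Athy: φ(d) = φ₀ e^(−βd) ⇒ φ₁/φ₂ = e^{β(d₂−d₁)} ⇒ β = ln(φ₁/φ₂)/(d₂−d₁)
β = ln(0.417/0.17) / (1.9 − 0.6) = ln(2.453) / 1.3 = 0.8973 / 1.3 = 0.6902 km⁻¹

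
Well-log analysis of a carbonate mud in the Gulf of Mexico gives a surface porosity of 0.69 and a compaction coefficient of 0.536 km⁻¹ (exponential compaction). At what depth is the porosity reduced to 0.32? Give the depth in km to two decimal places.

1.43 km

Invert Athy's law: Z = ln(phi₀/phi) / k
Z = ln(0.69/0.32) / 0.536 = ln(2.156) / 0.536 = 0.7684 / 0.536 = 1.434 km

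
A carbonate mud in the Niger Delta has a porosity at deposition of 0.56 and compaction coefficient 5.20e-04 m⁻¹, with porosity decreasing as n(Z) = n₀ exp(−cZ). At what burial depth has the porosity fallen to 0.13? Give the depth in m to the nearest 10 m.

Working in km (1 km = 1000 m; c in km⁻¹ = c in m⁻¹ × 1000):
Invert Athy's law: Z = ln(n₀/n) / c
Z = ln(0.56/0.13) / 0.52 = ln(4.308) / 0.52 = 1.4604 / 0.52 = 2.808 km

2810 m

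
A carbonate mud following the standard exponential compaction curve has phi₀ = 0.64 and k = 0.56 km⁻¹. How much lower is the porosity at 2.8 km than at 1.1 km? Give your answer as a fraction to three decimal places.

phi(1.1) = 0.64·e^(−0.56×1.1) = 0.3457
phi(2.8) = 0.64·e^(−0.56×2.8) = 0.1334
Δphi = 0.3457 − 0.1334 = 0.2122

0.212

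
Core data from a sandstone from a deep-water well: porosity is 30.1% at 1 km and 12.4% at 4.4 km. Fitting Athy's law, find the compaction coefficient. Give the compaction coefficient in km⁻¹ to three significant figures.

0.261 km⁻¹

Athy: phi(Z) = phi₀ e^(−cZ) ⇒ phi₁/phi₂ = e^{c(Z₂−Z₁)} ⇒ c = ln(phi₁/phi₂)/(Z₂−Z₁)
c = ln(0.301/0.124) / (4.4 − 1) = ln(2.427) / 3.4 = 0.8868 / 3.4 = 0.2608 km⁻¹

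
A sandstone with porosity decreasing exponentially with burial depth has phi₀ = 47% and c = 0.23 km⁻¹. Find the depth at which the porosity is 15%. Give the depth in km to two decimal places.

Invert Athy's law: z = ln(phi₀/phi) / c
z = ln(0.47/0.15) / 0.23 = ln(3.133) / 0.23 = 1.1421 / 0.23 = 4.966 km

4.97 km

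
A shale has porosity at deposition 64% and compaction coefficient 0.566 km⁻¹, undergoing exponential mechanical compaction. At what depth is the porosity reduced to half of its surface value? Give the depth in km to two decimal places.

1.22 km

φ/φ₀ = 1/2 ⇒ exp(−c·Z) = 1/2 ⇒ Z = ln(2) / c
Z = 0.6931 / 0.566 = 1.225 km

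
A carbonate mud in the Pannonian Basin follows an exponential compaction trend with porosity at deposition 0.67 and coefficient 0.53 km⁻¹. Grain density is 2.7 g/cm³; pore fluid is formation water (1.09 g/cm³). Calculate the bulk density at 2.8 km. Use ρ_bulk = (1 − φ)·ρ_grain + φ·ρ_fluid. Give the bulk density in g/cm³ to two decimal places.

Porosity at depth: φ = 0.67·exp(−0.53×2.8) = 0.67×0.2267 = 0.1519
Bulk density: ρ_b = (1−φ)ρ_g + φ·ρ_f = 0.8481×2.7 + 0.1519×1.09
       = 2.290 + 0.166 = 2.455 g/cm³

2.46 g/cm³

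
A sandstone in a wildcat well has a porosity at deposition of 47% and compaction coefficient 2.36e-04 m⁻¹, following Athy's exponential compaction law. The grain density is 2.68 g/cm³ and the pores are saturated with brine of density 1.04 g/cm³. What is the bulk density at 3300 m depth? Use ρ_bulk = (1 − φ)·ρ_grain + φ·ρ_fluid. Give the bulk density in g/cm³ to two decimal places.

Working in km (1 km = 1000 m; β in km⁻¹ = β in m⁻¹ × 1000):
Porosity at depth: phi = 0.47·exp(−0.236×3.3) = 0.47×0.4590 = 0.2157
Bulk density: ρ_b = (1−phi)ρ_g + phi·ρ_f = 0.7843×2.68 + 0.2157×1.04
       = 2.102 + 0.224 = 2.326 g/cm³

2.33 g/cm³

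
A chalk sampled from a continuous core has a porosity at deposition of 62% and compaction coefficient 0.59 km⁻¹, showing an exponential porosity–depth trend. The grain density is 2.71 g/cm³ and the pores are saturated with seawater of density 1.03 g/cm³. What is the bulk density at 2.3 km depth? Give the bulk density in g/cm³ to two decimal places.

2.44 g/cm³

Porosity at depth: φ = 0.62·exp(−0.59×2.3) = 0.62×0.2574 = 0.1596
Bulk density: ρ_b = (1−φ)ρ_g + φ·ρ_f = 0.8404×2.71 + 0.1596×1.03
       = 2.277 + 0.164 = 2.442 g/cm³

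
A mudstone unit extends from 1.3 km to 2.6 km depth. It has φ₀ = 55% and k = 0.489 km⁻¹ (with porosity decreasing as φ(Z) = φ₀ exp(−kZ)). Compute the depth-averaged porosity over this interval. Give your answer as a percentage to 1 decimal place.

⟨φ⟩ = (1/(Z₂−Z₁)) ∫ φ₀ e^(−kZ) dZ = φ₀·(e^(−k·Z₁) − e^(−k·Z₂)) / (k·(Z₂−Z₁))
e^(−0.489×1.3) = 0.5296; e^(−0.489×2.6) = 0.2804
⟨φ⟩ = 0.55 × (0.5296 − 0.2804) / (0.489 × 1.3) = 0.55 × 0.3919 = 0.2155

21.6%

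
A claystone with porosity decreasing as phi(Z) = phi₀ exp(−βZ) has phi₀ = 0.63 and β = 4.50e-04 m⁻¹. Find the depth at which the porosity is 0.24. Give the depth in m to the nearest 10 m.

Working in km (1 km = 1000 m; β in km⁻¹ = β in m⁻¹ × 1000):
Invert Athy's law: Z = ln(phi₀/phi) / β
Z = ln(0.63/0.24) / 0.45 = ln(2.625) / 0.45 = 0.9651 / 0.45 = 2.145 km

2140 m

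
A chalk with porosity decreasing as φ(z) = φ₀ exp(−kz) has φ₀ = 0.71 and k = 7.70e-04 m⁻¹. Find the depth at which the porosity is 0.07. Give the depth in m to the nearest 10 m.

Working in km (1 km = 1000 m; k in km⁻¹ = k in m⁻¹ × 1000):
Invert Athy's law: z = ln(φ₀/φ) / k
z = ln(0.71/0.07) / 0.77 = ln(10.14) / 0.77 = 2.3168 / 0.77 = 3.009 km

3010 m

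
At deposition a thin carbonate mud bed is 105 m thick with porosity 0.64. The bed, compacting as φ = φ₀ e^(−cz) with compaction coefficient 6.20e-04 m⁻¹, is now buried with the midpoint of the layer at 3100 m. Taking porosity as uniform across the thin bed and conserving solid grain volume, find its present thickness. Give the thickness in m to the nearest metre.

42 m

Working in km (1 km = 1000 m; c in km⁻¹ = c in m⁻¹ × 1000):
Porosity at 3.1 km: φ = 0.64·exp(−0.62×3.1) = 0.0936
Solid-volume conservation: h(1−φ) = h₀(1−φ₀) ⇒ h = h₀·(1−φ₀)/(1−φ)
h = 0.105 × (1 − 0.64)/(1 − 0.0936) = 0.105 × 0.3972 = 0.0417 km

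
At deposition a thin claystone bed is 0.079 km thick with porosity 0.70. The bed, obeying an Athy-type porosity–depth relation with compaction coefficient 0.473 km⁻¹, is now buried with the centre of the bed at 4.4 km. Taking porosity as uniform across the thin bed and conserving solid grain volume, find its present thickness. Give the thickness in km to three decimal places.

Porosity at 4.4 km: φ = 0.7·exp(−0.473×4.4) = 0.0873
Solid-volume conservation: h(1−φ) = h₀(1−φ₀) ⇒ h = h₀·(1−φ₀)/(1−φ)
h = 0.079 × (1 − 0.7)/(1 − 0.0873) = 0.079 × 0.3287 = 0.0260 km

0.026 km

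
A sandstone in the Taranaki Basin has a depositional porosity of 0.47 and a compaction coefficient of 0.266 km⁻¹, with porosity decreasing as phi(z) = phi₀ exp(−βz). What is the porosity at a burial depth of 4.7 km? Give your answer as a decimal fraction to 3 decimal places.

0.135

phi = phi₀·exp(−β·z) = 0.47 × exp(−0.266 × 4.7) = 0.47 × exp(−1.25)
  = 0.47 × 0.2864 = 0.1346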